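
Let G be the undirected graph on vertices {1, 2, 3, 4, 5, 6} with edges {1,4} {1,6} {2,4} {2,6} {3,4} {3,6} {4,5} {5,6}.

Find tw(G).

A width-2 tree decomposition is:
Bags: B1 = {4, 5, 6}  B2 = {2, 4, 6}  B3 = {1, 4, 6}  B4 = {3, 4, 6}
Tree: B1–B2, B2–B3, B3–B4
Each bag holds 3 vertices, so the decomposition has width 2, which upper-bounds the treewidth. For the lower bound, G contains the cycle 5–4–2–6–5, so G is not a forest; only forests have treewidth ≤ 1, hence tw(G) ≥ 2. Combining the bounds, tw(G) = 2.

2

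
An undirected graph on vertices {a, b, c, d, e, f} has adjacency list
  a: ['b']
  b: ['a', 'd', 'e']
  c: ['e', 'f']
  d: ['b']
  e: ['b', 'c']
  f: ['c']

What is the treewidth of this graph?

A width-1 tree decomposition is:
Bags: B1 = {c, e}  B2 = {c, f}  B3 = {b, e}  B4 = {b, d}  B5 = {a, b}
Tree: B1–B2, B1–B3, B3–B4, B4–B5
The largest bag has 2 vertices, giving width 1; this decomposition certifies tw(G) ≤ 1. G has an edge, so its treewidth is at least 1. Combining the bounds, tw(G) = 1.

1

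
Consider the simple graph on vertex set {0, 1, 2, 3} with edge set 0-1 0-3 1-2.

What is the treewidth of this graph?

1

A width-1 tree decomposition is:
Bags: B1 = {0, 3}  B2 = {0, 1}  B3 = {1, 2}
Tree: B1–B2, B2–B3
Every bag has size at most 2, so the width is 2 − 1 = 1 and tw(G) ≤ 1. Since G has at least one edge (e.g. 3–0), it is not an edgeless graph, so tw(G) ≥ 1. Therefore the treewidth is 1.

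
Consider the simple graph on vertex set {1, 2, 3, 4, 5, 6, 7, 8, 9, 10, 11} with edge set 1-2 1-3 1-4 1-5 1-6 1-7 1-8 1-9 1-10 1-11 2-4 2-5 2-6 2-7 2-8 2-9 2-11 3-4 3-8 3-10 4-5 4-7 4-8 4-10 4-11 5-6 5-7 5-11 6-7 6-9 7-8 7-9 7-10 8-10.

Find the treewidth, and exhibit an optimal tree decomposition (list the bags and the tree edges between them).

Treewidth 4.
One optimal decomposition is:
Bags: B1 = {1, 2, 4, 7, 8}  B2 = {1, 2, 4, 5, 7}  B3 = {1, 2, 4, 5, 11}  B4 = {1, 4, 7, 8, 10}  B5 = {1, 2, 5, 6, 7}  B6 = {1, 3, 4, 8, 10}  B7 = {1, 2, 6, 7, 9}
Tree: B1–B2, B2–B3, B1–B4, B2–B5, B4–B6, B5–B7

The largest bag has 5 vertices, giving width 4; this decomposition certifies tw(G) ≤ 4. For the lower bound, the 5 vertices {1, 3, 4, 8, 10} are pairwise adjacent, and any tree decomposition puts a clique entirely inside one bag — forcing width ≥ 4. Therefore the treewidth is 4.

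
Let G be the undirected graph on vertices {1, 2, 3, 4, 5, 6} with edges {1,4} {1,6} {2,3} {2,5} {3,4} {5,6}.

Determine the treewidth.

2

A width-2 tree decomposition is:
Bags: B1 = {2, 3, 5}  B2 = {3, 4, 5}  B3 = {1, 4, 5}  B4 = {1, 5, 6}
Tree: B1–B2, B2–B3, B3–B4
Every bag has size at most 3, so the width is 3 − 1 = 2 and tw(G) ≤ 2. The edges 5–2–3–4–1–6–5 form a cycle, so G is not a tree and its treewidth is at least 2. The upper and lower bounds meet at 2, so that is the treewidth.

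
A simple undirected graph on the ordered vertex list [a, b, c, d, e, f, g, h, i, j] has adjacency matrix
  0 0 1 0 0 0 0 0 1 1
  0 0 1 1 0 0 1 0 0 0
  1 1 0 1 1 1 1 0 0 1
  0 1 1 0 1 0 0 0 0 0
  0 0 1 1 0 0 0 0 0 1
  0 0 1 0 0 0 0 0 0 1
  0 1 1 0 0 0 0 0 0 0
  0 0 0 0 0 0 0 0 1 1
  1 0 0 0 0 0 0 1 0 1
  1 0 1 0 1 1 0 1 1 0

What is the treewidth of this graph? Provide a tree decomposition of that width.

Treewidth 2.
Bags: B1 = {a, c, j}  B2 = {c, e, j}  B3 = {a, i, j}  B4 = {c, d, e}  B5 = {b, c, d}  B6 = {c, f, j}  B7 = {h, i, j}  B8 = {b, c, g}
Tree: B1–B2, B1–B3, B2–B4, B4–B5, B1–B6, B3–B7, B5–B8

Each bag holds 3 vertices, so the decomposition has width 2, which upper-bounds the treewidth. On the other hand G contains the 3-clique {h, i, j}. A clique must lie in a single bag of any decomposition, so no decomposition can have width below 2. Therefore the treewidth is 2.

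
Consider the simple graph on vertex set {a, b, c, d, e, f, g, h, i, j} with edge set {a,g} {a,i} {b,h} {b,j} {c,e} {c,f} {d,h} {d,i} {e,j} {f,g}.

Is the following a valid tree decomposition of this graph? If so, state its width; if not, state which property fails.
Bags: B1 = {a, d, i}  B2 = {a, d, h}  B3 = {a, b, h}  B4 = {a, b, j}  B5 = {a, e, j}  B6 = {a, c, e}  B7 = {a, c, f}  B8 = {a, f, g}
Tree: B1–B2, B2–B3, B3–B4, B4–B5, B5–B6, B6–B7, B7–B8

Yes; width 2.

Every vertex of G appears in some bag (union = {a, b, c, d, e, f, g, h, i, j}); every edge is covered by a bag; and for each vertex v the set of bags containing v is connected in the bag tree. The decomposition is therefore valid. The largest bag has 3 vertices, so the width is 2.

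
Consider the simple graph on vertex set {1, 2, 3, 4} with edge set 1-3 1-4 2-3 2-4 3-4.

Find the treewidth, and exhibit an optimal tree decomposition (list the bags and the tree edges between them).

Treewidth 2.
Bags: B1 = {1, 3, 4}  B2 = {2, 3, 4}
Tree: B1–B2

Each bag holds 3 vertices, so the decomposition has width 2, which upper-bounds the treewidth. Conversely, {1, 3, 4} is a clique of size 3, and the vertices of any clique must share a bag in every tree decomposition; so some bag has ≥ 3 vertices and tw(G) ≥ 2. Hence tw(G) = 2 exactly.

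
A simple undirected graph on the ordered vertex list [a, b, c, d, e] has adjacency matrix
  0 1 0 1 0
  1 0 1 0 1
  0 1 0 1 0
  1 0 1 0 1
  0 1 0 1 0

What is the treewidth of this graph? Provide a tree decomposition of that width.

Treewidth 2.
One such decomposition:
Bags: B1 = {a, b, d}  B2 = {b, d, e}  B3 = {b, c, d}
Tree: B1–B2, B2–B3

Every bag has size at most 3, so the width is 3 − 1 = 2 and tw(G) ≤ 2. Since a–d–e–b–a is a cycle in G, G is not acyclic. Forests are exactly the graphs of treewidth ≤ 1, so tw(G) ≥ 2. Hence tw(G) = 2 exactly.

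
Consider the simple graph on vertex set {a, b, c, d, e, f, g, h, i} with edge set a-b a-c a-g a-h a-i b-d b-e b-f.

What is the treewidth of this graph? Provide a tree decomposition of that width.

The largest bag has 2 vertices, giving width 1; this decomposition certifies tw(G) ≤ 1. Since G has at least one edge (e.g. b–a), it is not an edgeless graph, so tw(G) ≥ 1. Therefore the treewidth is 1.

Treewidth 1.
One such decomposition:
Bags: B1 = {a, b}  B2 = {a, c}  B3 = {b, f}  B4 = {a, g}  B5 = {a, h}  B6 = {b, e}  B7 = {b, d}  B8 = {a, i}
Tree: B1–B2, B1–B3, B2–B4, B4–B5, B3–B6, B6–B7, B2–B8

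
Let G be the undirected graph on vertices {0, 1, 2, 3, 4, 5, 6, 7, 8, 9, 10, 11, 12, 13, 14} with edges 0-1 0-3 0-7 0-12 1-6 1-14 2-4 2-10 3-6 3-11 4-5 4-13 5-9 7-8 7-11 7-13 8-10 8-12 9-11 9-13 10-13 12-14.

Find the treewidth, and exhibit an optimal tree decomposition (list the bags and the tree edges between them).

Each bag holds 4 vertices, so the decomposition has width 3, which upper-bounds the treewidth. For the lower bound: the 4 vertex sets {1,6,14}, {12}, {0}, {3,7,8,11} are disjoint, each induces a connected subgraph, and every pair is joined by at least one edge of G. Contracting each set to a single vertex therefore yields K_{4} as a minor, and since treewidth is minor-monotone, tw(G) ≥ tw(K_{4}) = 3. Therefore the treewidth is 3.

Treewidth 3.
One optimal decomposition is:
Bags: B1 = {1, 6, 12, 14}  B2 = {0, 1, 6, 12}  B3 = {0, 3, 6, 12}  B4 = {0, 3, 8, 12}  B5 = {0, 3, 7, 8}  B6 = {3, 7, 8, 11}  B7 = {7, 8, 10, 11}  B8 = {7, 10, 11, 13}  B9 = {9, 10, 11, 13}  B10 = {2, 9, 10, 13}  B11 = {2, 4, 9, 13}  B12 = {2, 4, 5, 9}
Tree: B1–B2, B2–B3, B3–B4, B4–B5, B5–B6, B6–B7, B7–B8, B8–B9, B9–B10, B10–B11, B11–B12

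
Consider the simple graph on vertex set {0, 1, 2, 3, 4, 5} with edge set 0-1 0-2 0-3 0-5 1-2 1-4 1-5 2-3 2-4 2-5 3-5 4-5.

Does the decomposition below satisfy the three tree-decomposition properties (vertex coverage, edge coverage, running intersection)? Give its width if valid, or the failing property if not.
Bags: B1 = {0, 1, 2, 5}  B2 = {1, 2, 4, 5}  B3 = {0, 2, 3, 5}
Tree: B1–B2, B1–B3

Checking the three conditions: (i) the bags cover all of {0, 1, 2, 3, 4, 5}; (ii) for each edge, some bag contains both endpoints; (iii) the bags containing any fixed vertex form a subtree. All hold, so the decomposition is valid with width 4 − 1 = 3.

Yes; width 3.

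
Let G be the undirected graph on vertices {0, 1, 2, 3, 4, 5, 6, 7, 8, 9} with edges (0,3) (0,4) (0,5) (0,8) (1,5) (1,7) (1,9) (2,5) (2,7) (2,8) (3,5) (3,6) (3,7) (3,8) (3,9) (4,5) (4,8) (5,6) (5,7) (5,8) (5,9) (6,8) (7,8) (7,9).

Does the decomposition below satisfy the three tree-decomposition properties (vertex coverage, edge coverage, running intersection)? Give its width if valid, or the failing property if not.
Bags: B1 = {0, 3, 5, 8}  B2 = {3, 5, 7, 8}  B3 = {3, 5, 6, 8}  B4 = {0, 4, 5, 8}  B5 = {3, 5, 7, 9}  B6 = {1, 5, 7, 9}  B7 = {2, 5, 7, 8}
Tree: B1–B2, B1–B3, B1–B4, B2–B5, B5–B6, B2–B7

Yes; width 3.

Checking the three conditions: (i) the bags cover all of {0, 1, 2, 3, 4, 5, 6, 7, 8, 9}; (ii) for each edge, some bag contains both endpoints; (iii) the bags containing any fixed vertex form a subtree. All hold, so the decomposition is valid with width 4 − 1 = 3.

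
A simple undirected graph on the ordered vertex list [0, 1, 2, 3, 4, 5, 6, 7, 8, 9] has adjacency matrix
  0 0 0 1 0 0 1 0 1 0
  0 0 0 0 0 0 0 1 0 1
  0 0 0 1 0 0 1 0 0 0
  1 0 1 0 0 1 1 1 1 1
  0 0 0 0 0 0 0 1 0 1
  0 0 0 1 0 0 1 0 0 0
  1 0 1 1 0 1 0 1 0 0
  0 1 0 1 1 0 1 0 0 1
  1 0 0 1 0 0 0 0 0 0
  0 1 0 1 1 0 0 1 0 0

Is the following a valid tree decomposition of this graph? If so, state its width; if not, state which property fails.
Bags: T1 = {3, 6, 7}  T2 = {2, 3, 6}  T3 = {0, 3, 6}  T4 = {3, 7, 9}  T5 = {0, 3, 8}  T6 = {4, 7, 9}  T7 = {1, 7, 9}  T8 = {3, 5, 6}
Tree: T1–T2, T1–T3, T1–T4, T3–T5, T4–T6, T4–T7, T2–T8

Yes; width 2.

Every vertex of G appears in some bag (union = {0, 1, 2, 3, 4, 5, 6, 7, 8, 9}); every edge is covered by a bag; and for each vertex v the set of bags containing v is connected in the bag tree. The decomposition is therefore valid. The largest bag has 3 vertices, so the width is 2.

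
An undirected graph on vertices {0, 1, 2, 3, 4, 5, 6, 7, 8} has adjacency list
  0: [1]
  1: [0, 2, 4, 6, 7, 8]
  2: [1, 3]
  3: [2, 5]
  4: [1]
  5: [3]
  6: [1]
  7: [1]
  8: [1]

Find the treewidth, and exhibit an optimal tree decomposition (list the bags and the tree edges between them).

Treewidth 1.
One optimal decomposition is:
Bags: B1 = {1, 2}  B2 = {2, 3}  B3 = {1, 6}  B4 = {1, 7}  B5 = {3, 5}  B6 = {1, 8}  B7 = {1, 4}  B8 = {0, 1}
Tree: B1–B2, B1–B3, B3–B4, B2–B5, B3–B6, B1–B7, B1–B8

The largest bag has 2 vertices, giving width 1; this decomposition certifies tw(G) ≤ 1. Any graph with an edge has treewidth ≥ 1, and G has the edge 2–1. The upper and lower bounds meet at 1, so that is the treewidth.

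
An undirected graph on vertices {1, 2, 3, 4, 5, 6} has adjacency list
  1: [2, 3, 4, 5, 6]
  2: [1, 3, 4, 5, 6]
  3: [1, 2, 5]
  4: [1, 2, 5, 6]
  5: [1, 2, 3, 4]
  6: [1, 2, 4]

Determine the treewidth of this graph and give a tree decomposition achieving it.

Each bag holds 4 vertices, so the decomposition has width 3, which upper-bounds the treewidth. On the other hand G contains the 4-clique {1, 2, 3, 5}. A clique must lie in a single bag of any decomposition, so no decomposition can have width below 3. Hence tw(G) = 3 exactly.

Treewidth 3.
Bags: B1 = {1, 2, 4, 5}  B2 = {1, 2, 3, 5}  B3 = {1, 2, 4, 6}
Tree: B1–B2, B1–B3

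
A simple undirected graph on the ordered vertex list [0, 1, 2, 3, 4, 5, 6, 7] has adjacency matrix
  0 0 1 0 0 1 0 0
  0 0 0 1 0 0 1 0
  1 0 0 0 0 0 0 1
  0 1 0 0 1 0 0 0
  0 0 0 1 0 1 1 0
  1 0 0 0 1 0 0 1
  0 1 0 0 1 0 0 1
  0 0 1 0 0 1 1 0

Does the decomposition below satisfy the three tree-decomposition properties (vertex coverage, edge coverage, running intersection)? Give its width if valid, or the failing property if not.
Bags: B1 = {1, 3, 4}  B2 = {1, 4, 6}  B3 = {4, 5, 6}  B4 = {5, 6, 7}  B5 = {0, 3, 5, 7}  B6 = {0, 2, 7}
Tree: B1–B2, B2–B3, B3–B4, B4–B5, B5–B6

A tree decomposition must satisfy three properties: every vertex lies in some bag; for every edge, both endpoints lie together in some bag; and for every vertex, the bags containing it form a connected subtree. Here bags containing vertex 3 are not connected in the tree, so the decomposition is invalid.

No — bags containing vertex 3 are not connected in the tree.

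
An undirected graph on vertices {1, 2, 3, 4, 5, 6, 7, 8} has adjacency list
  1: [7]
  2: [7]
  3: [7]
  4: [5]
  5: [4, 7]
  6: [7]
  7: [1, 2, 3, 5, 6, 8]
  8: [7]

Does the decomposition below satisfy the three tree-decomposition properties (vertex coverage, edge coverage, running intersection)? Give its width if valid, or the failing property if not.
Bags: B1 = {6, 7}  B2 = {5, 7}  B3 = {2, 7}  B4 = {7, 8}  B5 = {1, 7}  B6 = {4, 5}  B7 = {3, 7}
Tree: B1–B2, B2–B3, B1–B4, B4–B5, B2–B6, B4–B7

Vertex coverage: the bags together contain {1, 2, 3, 4, 5, 6, 7, 8}, the full vertex set. Edge coverage: each edge of G has both endpoints in at least one bag. Running intersection: for every vertex, the bags containing it form a connected subtree. All three properties hold, so this is a valid tree decomposition of width max|bag| − 1 = 1, and hence tw(G) ≤ 1.

Yes; width 1.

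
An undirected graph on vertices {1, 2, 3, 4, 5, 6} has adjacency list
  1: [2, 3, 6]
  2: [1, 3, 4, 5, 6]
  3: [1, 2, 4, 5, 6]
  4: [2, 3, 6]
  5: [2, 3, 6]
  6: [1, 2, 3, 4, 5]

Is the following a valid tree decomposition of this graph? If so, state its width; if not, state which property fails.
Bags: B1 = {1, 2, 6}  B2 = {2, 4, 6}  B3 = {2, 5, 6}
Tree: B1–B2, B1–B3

A tree decomposition must satisfy three properties: every vertex lies in some bag; for every edge, both endpoints lie together in some bag; and for every vertex, the bags containing it form a connected subtree. Here vertex 3 appears in no bag, so the decomposition is invalid.

No — vertex 3 appears in no bag.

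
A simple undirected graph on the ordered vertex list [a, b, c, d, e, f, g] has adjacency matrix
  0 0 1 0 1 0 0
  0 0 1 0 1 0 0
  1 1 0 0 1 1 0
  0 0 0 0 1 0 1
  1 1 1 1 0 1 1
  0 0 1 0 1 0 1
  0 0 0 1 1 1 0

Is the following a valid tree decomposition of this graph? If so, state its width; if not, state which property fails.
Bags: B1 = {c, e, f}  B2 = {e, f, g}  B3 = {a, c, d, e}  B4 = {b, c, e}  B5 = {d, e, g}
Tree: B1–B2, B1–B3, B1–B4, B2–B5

A tree decomposition must satisfy three properties: every vertex lies in some bag; for every edge, both endpoints lie together in some bag; and for every vertex, the bags containing it form a connected subtree. Here bags containing vertex d are not connected in the tree, so the decomposition is invalid.

No — bags containing vertex d are not connected in the tree.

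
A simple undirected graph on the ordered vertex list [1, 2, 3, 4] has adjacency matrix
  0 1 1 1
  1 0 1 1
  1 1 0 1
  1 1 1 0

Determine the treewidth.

A width-3 tree decomposition is:
Bags: B1 = {1, 2, 3, 4}
Tree: (single bag)
With just one bag of size 4, the width is 4 − 1 = 3, so tw(G) ≤ 3. For the lower bound, the 4 vertices {1, 2, 3, 4} are pairwise adjacent, and any tree decomposition puts a clique entirely inside one bag — forcing width ≥ 3. Therefore the treewidth is 3.

3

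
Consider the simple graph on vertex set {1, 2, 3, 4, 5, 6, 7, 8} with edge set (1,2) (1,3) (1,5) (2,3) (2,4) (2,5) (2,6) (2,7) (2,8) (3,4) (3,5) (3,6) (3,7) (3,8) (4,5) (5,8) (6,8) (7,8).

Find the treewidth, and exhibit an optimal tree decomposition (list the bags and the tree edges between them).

The largest bag has 4 vertices, giving width 3; this decomposition certifies tw(G) ≤ 3. Conversely, {2, 3, 5, 8} is a clique of size 4, and the vertices of any clique must share a bag in every tree decomposition; so some bag has ≥ 4 vertices and tw(G) ≥ 3. The upper and lower bounds meet at 3, so that is the treewidth.

Treewidth 3.
Bags: B1 = {2, 3, 5, 8}  B2 = {2, 3, 4, 5}  B3 = {2, 3, 7, 8}  B4 = {1, 2, 3, 5}  B5 = {2, 3, 6, 8}
Tree: B1–B2, B1–B3, B1–B4, B1–B5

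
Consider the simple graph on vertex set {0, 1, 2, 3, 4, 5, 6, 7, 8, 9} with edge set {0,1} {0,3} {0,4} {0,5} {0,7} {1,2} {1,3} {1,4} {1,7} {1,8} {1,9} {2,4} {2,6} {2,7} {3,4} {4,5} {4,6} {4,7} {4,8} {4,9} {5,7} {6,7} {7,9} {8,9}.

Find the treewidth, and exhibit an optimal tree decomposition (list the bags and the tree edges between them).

Every bag has size at most 4, so the width is 4 − 1 = 3 and tw(G) ≤ 3. On the other hand G contains the 4-clique {1, 4, 8, 9}. A clique must lie in a single bag of any decomposition, so no decomposition can have width below 3. Hence tw(G) = 3 exactly.

Treewidth 3.
Bags: B1 = {1, 4, 8, 9}  B2 = {1, 4, 7, 9}  B3 = {0, 1, 4, 7}  B4 = {1, 2, 4, 7}  B5 = {2, 4, 6, 7}  B6 = {0, 4, 5, 7}  B7 = {0, 1, 3, 4}
Tree: B1–B2, B2–B3, B2–B4, B4–B5, B3–B6, B3–B7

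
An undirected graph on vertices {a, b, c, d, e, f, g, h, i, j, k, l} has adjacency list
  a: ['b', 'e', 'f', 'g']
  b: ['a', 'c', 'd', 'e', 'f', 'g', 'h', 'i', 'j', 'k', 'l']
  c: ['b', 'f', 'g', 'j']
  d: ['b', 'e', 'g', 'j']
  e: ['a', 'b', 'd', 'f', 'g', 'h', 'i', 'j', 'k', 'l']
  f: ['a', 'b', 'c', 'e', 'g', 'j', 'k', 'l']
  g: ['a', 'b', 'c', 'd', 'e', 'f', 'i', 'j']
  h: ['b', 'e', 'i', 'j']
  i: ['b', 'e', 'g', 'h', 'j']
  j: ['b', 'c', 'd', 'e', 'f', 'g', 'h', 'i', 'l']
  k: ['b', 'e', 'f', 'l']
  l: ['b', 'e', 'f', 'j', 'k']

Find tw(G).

A width-4 tree decomposition is:
Bags: B1 = {b, e, f, g, j}  B2 = {b, e, f, j, l}  B3 = {b, e, f, k, l}  B4 = {b, e, g, i, j}  B5 = {b, e, h, i, j}  B6 = {b, c, f, g, j}  B7 = {a, b, e, f, g}  B8 = {b, d, e, g, j}
Tree: B1–B2, B2–B3, B1–B4, B4–B5, B1–B6, B1–B7, B1–B8
The largest bag has 5 vertices, giving width 4; this decomposition certifies tw(G) ≤ 4. Conversely, {b, d, e, g, j} is a clique of size 5, and the vertices of any clique must share a bag in every tree decomposition; so some bag has ≥ 5 vertices and tw(G) ≥ 4. Combining the bounds, tw(G) = 4.

4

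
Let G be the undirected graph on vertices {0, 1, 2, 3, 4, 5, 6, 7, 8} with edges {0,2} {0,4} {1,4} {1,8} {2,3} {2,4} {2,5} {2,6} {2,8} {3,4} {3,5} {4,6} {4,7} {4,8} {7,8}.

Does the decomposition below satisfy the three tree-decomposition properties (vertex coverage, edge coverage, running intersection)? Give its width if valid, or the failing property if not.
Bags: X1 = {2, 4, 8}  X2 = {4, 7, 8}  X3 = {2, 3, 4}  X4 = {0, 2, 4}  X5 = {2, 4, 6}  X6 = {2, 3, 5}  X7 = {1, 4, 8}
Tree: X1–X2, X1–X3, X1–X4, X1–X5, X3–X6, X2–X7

Vertex coverage: the bags together contain {0, 1, 2, 3, 4, 5, 6, 7, 8}, the full vertex set. Edge coverage: each edge of G has both endpoints in at least one bag. Running intersection: for every vertex, the bags containing it form a connected subtree. All three properties hold, so this is a valid tree decomposition of width max|bag| − 1 = 2, and hence tw(G) ≤ 2.

Yes; width 2.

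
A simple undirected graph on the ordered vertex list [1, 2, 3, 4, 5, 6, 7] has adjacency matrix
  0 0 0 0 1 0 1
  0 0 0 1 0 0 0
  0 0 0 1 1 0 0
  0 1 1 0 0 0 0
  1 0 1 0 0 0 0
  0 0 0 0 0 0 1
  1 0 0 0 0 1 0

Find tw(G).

A width-1 tree decomposition is:
Bags: B1 = {6, 7}  B2 = {1, 7}  B3 = {1, 5}  B4 = {3, 5}  B5 = {3, 4}  B6 = {2, 4}
Tree: B1–B2, B2–B3, B3–B4, B4–B5, B5–B6
The largest bag has 2 vertices, giving width 1; this decomposition certifies tw(G) ≤ 1. Since G has at least one edge (e.g. 6–7), it is not an edgeless graph, so tw(G) ≥ 1. The upper and lower bounds meet at 1, so that is the treewidth.

1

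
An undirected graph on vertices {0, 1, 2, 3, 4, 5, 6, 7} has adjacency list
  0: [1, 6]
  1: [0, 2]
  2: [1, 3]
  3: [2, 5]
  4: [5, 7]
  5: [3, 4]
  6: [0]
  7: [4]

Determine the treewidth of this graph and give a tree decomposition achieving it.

Treewidth 1.
One such decomposition:
Bags: B1 = {4, 7}  B2 = {4, 5}  B3 = {3, 5}  B4 = {2, 3}  B5 = {1, 2}  B6 = {0, 1}  B7 = {0, 6}
Tree: B1–B2, B2–B3, B3–B4, B4–B5, B5–B6, B6–B7

The largest bag has 2 vertices, giving width 1; this decomposition certifies tw(G) ≤ 1. Any graph with an edge has treewidth ≥ 1, and G has the edge 7–4. Therefore the treewidth is 1.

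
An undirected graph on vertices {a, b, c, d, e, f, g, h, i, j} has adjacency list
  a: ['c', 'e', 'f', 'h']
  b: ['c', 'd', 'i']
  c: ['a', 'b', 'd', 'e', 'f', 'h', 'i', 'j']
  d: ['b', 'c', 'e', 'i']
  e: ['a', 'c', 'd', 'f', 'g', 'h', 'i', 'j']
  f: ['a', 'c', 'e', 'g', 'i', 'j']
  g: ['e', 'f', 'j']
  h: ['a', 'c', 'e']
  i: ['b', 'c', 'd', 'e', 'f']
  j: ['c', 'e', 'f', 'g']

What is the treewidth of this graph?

3

A width-3 tree decomposition is:
Bags: B1 = {b, c, d, i}  B2 = {c, d, e, i}  B3 = {c, e, f, i}  B4 = {a, c, e, f}  B5 = {c, e, f, j}  B6 = {a, c, e, h}  B7 = {e, f, g, j}
Tree: B1–B2, B2–B3, B3–B4, B4–B5, B4–B6, B5–B7
Each bag holds 4 vertices, so the decomposition has width 3, which upper-bounds the treewidth. For the lower bound, the 4 vertices {e, f, g, j} are pairwise adjacent, and any tree decomposition puts a clique entirely inside one bag — forcing width ≥ 3. Combining the bounds, tw(G) = 3.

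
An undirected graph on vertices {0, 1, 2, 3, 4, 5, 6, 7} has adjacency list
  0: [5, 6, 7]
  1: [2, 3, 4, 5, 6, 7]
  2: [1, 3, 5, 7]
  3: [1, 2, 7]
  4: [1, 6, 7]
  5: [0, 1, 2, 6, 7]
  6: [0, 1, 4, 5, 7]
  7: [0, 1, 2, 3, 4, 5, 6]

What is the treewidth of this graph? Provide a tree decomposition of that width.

Each bag holds 4 vertices, so the decomposition has width 3, which upper-bounds the treewidth. For the lower bound, the 4 vertices {0, 5, 6, 7} are pairwise adjacent, and any tree decomposition puts a clique entirely inside one bag — forcing width ≥ 3. The upper and lower bounds meet at 3, so that is the treewidth.

Treewidth 3.
Bags: B1 = {1, 2, 5, 7}  B2 = {1, 5, 6, 7}  B3 = {1, 4, 6, 7}  B4 = {1, 2, 3, 7}  B5 = {0, 5, 6, 7}
Tree: B1–B2, B2–B3, B1–B4, B2–B5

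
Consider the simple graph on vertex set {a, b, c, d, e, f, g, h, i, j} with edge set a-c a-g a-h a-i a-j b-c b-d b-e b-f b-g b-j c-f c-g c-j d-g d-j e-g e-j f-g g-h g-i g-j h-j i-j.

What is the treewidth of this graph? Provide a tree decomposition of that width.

Each bag holds 4 vertices, so the decomposition has width 3, which upper-bounds the treewidth. Conversely, {a, g, h, j} is a clique of size 4, and the vertices of any clique must share a bag in every tree decomposition; so some bag has ≥ 4 vertices and tw(G) ≥ 3. Combining the bounds, tw(G) = 3.

Treewidth 3.
One such decomposition:
Bags: B1 = {b, c, g, j}  B2 = {a, c, g, j}  B3 = {b, c, f, g}  B4 = {b, d, g, j}  B5 = {b, e, g, j}  B6 = {a, g, i, j}  B7 = {a, g, h, j}
Tree: B1–B2, B1–B3, B1–B4, B1–B5, B2–B6, B6–B7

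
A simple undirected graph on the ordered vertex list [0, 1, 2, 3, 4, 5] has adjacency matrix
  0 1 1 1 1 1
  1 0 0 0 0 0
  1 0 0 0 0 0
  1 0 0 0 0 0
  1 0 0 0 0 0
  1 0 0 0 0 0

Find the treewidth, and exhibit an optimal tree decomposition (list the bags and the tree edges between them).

Treewidth 1.
One such decomposition:
Bags: B1 = {0, 2}  B2 = {0, 3}  B3 = {0, 4}  B4 = {0, 1}  B5 = {0, 5}
Tree: B1–B2, B1–B3, B1–B4, B2–B5

Every bag has size at most 2, so the width is 2 − 1 = 1 and tw(G) ≤ 1. G has an edge, so its treewidth is at least 1. Combining the bounds, tw(G) = 1.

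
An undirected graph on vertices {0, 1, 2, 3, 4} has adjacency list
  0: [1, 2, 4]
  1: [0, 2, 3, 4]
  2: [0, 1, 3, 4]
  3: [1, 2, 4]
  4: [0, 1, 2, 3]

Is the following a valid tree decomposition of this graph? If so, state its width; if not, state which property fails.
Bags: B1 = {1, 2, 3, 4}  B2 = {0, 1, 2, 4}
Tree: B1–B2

Yes; width 3.

Checking the three conditions: (i) the bags cover all of {0, 1, 2, 3, 4}; (ii) for each edge, some bag contains both endpoints; (iii) the bags containing any fixed vertex form a subtree. All hold, so the decomposition is valid with width 4 − 1 = 3.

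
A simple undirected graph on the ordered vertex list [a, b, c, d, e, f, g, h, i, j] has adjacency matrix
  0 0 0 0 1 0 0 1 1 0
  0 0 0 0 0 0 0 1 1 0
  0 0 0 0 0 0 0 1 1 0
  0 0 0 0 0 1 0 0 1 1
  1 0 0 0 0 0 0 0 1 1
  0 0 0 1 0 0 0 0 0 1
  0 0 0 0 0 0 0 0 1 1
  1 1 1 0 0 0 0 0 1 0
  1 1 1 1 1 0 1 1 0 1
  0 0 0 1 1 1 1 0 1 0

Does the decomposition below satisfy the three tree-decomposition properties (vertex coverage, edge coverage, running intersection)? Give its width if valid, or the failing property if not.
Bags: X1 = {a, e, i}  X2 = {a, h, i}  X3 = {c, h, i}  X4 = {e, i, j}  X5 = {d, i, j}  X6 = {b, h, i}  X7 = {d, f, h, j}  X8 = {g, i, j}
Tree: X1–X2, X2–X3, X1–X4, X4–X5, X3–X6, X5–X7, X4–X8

No — bags containing vertex h are not connected in the tree.

A tree decomposition must satisfy three properties: every vertex lies in some bag; for every edge, both endpoints lie together in some bag; and for every vertex, the bags containing it form a connected subtree. Here bags containing vertex h are not connected in the tree, so the decomposition is invalid.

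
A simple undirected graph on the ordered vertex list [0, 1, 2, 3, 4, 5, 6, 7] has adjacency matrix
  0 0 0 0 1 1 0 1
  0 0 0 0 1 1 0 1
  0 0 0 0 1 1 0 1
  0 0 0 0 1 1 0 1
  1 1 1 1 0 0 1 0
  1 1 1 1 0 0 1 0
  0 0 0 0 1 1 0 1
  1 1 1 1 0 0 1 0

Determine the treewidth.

A width-3 tree decomposition is:
Bags: B1 = {0, 4, 5, 7}  B2 = {1, 4, 5, 7}  B3 = {2, 4, 5, 7}  B4 = {3, 4, 5, 7}  B5 = {4, 5, 6, 7}
Tree: B1–B2, B2–B3, B3–B4, B4–B5
Each bag holds 4 vertices, so the decomposition has width 3, which upper-bounds the treewidth. For the lower bound: the 4 vertex sets {0,4}, {1,5}, {7}, {2} are disjoint, each induces a connected subgraph, and every pair is joined by at least one edge of G. Contracting each set to a single vertex therefore yields K_{4} as a minor, and since treewidth is minor-monotone, tw(G) ≥ tw(K_{4}) = 3. Therefore the treewidth is 3.

3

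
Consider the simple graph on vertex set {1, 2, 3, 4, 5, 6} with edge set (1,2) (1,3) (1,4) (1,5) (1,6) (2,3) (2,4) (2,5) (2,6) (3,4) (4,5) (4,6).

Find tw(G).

A width-3 tree decomposition is:
Bags: B1 = {1, 2, 4, 6}  B2 = {1, 2, 4, 5}  B3 = {1, 2, 3, 4}
Tree: B1–B2, B1–B3
The largest bag has 4 vertices, giving width 3; this decomposition certifies tw(G) ≤ 3. On the other hand G contains the 4-clique {1, 2, 3, 4}. A clique must lie in a single bag of any decomposition, so no decomposition can have width below 3. The upper and lower bounds meet at 3, so that is the treewidth.

3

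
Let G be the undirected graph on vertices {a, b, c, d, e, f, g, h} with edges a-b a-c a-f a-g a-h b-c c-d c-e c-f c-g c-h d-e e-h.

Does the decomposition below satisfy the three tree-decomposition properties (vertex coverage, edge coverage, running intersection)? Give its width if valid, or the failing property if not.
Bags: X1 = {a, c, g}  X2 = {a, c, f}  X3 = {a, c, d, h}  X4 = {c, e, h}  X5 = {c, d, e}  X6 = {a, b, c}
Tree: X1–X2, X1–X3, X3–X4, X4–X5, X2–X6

No — bags containing vertex d are not connected in the tree.

A tree decomposition must satisfy three properties: every vertex lies in some bag; for every edge, both endpoints lie together in some bag; and for every vertex, the bags containing it form a connected subtree. Here bags containing vertex d are not connected in the tree, so the decomposition is invalid.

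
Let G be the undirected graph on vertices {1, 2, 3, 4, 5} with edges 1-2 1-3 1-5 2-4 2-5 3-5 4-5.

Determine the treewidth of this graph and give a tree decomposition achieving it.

Every bag has size at most 3, so the width is 3 − 1 = 2 and tw(G) ≤ 2. For the lower bound, the 3 vertices {1, 2, 5} are pairwise adjacent, and any tree decomposition puts a clique entirely inside one bag — forcing width ≥ 2. Therefore the treewidth is 2.

Treewidth 2.
One optimal decomposition is:
Bags: B1 = {2, 4, 5}  B2 = {1, 2, 5}  B3 = {1, 3, 5}
Tree: B1–B2, B2–B3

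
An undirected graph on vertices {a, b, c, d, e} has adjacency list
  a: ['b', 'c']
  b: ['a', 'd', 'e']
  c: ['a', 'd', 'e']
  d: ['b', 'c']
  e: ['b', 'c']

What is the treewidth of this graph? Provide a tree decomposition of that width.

Every bag has size at most 3, so the width is 3 − 1 = 2 and tw(G) ≤ 2. The edges e–c–a–b–e form a cycle, so G is not a tree and its treewidth is at least 2. The upper and lower bounds meet at 2, so that is the treewidth.

Treewidth 2.
Bags: B1 = {b, c, e}  B2 = {a, b, c}  B3 = {b, c, d}
Tree: B1–B2, B2–B3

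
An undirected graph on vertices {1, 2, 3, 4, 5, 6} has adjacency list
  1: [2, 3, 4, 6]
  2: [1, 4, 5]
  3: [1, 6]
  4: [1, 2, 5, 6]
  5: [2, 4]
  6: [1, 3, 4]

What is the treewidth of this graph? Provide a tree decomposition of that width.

Treewidth 2.
One optimal decomposition is:
Bags: B1 = {1, 4, 6}  B2 = {1, 2, 4}  B3 = {2, 4, 5}  B4 = {1, 3, 6}
Tree: B1–B2, B2–B3, B1–B4

The largest bag has 3 vertices, giving width 2; this decomposition certifies tw(G) ≤ 2. On the other hand G contains the 3-clique {1, 3, 6}. A clique must lie in a single bag of any decomposition, so no decomposition can have width below 2. Hence tw(G) = 2 exactly.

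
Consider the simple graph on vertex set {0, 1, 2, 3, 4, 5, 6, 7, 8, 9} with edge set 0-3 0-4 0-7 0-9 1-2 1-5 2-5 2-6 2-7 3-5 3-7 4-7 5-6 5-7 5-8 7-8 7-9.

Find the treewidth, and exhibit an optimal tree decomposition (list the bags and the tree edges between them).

Every bag has size at most 3, so the width is 3 − 1 = 2 and tw(G) ≤ 2. Conversely, {1, 2, 5} is a clique of size 3, and the vertices of any clique must share a bag in every tree decomposition; so some bag has ≥ 3 vertices and tw(G) ≥ 2. Therefore the treewidth is 2.

Treewidth 2.
One such decomposition:
Bags: B1 = {1, 2, 5}  B2 = {2, 5, 7}  B3 = {2, 5, 6}  B4 = {3, 5, 7}  B5 = {0, 3, 7}  B6 = {5, 7, 8}  B7 = {0, 7, 9}  B8 = {0, 4, 7}
Tree: B1–B2, B2–B3, B2–B4, B4–B5, B4–B6, B5–B7, B5–B8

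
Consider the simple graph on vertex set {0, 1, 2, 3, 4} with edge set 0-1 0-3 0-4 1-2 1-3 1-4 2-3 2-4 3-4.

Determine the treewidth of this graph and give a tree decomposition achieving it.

Treewidth 3.
Bags: B1 = {1, 2, 3, 4}  B2 = {0, 1, 3, 4}
Tree: B1–B2

Each bag holds 4 vertices, so the decomposition has width 3, which upper-bounds the treewidth. On the other hand G contains the 4-clique {0, 1, 3, 4}. A clique must lie in a single bag of any decomposition, so no decomposition can have width below 3. Combining the bounds, tw(G) = 3.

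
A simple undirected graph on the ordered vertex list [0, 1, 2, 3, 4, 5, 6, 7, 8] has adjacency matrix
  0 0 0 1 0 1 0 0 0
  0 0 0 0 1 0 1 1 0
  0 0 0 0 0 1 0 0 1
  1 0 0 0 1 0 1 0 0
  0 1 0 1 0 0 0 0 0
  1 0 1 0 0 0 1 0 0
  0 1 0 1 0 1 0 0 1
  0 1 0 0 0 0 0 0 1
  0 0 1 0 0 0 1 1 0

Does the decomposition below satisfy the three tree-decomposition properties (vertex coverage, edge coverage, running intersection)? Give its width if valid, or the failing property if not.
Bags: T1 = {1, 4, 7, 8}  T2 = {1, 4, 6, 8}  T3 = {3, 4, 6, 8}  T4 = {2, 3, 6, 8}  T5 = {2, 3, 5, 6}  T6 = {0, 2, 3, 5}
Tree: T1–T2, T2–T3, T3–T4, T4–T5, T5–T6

Yes; width 3.

Checking the three conditions: (i) the bags cover all of {0, 1, 2, 3, 4, 5, 6, 7, 8}; (ii) for each edge, some bag contains both endpoints; (iii) the bags containing any fixed vertex form a subtree. All hold, so the decomposition is valid with width 4 − 1 = 3.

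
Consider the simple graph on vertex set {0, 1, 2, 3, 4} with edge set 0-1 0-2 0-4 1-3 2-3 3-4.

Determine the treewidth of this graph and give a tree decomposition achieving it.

Treewidth 2.
One such decomposition:
Bags: B1 = {0, 3, 4}  B2 = {0, 1, 3}  B3 = {0, 2, 3}
Tree: B1–B2, B2–B3

Every bag has size at most 3, so the width is 3 − 1 = 2 and tw(G) ≤ 2. The edges 4–3–1–0–4 form a cycle, so G is not a tree and its treewidth is at least 2. Combining the bounds, tw(G) = 2.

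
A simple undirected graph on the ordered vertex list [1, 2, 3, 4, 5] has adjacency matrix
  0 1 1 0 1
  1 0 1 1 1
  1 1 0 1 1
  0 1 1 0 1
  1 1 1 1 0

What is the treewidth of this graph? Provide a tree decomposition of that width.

Every bag has size at most 4, so the width is 4 − 1 = 3 and tw(G) ≤ 3. For the lower bound, the 4 vertices {1, 2, 3, 5} are pairwise adjacent, and any tree decomposition puts a clique entirely inside one bag — forcing width ≥ 3. Hence tw(G) = 3 exactly.

Treewidth 3.
Bags: B1 = {2, 3, 4, 5}  B2 = {1, 2, 3, 5}
Tree: B1–B2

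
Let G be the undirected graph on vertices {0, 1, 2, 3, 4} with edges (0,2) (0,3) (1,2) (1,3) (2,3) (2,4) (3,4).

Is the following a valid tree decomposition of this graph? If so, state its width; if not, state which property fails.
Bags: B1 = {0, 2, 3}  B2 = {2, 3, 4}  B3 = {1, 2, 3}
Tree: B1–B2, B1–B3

Every vertex of G appears in some bag (union = {0, 1, 2, 3, 4}); every edge is covered by a bag; and for each vertex v the set of bags containing v is connected in the bag tree. The decomposition is therefore valid. The largest bag has 3 vertices, so the width is 2.

Yes; width 2.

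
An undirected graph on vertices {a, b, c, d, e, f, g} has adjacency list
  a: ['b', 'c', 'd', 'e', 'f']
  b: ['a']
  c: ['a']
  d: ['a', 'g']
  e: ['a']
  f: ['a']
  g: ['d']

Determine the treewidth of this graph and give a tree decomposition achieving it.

Treewidth 1.
Bags: B1 = {a, d}  B2 = {a, b}  B3 = {d, g}  B4 = {a, f}  B5 = {a, c}  B6 = {a, e}
Tree: B1–B2, B1–B3, B1–B4, B1–B5, B4–B6

The largest bag has 2 vertices, giving width 1; this decomposition certifies tw(G) ≤ 1. Since G has at least one edge (e.g. a–d), it is not an edgeless graph, so tw(G) ≥ 1. The upper and lower bounds meet at 1, so that is the treewidth.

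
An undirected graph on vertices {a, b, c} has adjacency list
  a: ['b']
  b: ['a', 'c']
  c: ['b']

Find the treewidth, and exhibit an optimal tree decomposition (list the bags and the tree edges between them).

Treewidth 1.
One such decomposition:
Bags: B1 = {b, c}  B2 = {a, b}
Tree: B1–B2

Each bag holds 2 vertices, so the decomposition has width 1, which upper-bounds the treewidth. Since G has at least one edge (e.g. c–b), it is not an edgeless graph, so tw(G) ≥ 1. Therefore the treewidth is 1.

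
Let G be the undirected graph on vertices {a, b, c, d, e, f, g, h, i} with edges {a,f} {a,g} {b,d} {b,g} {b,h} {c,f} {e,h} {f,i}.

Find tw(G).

A width-1 tree decomposition is:
Bags: B1 = {c, f}  B2 = {a, f}  B3 = {f, i}  B4 = {a, g}  B5 = {b, g}  B6 = {b, h}  B7 = {e, h}  B8 = {b, d}
Tree: B1–B2, B1–B3, B2–B4, B4–B5, B5–B6, B6–B7, B5–B8
Each bag holds 2 vertices, so the decomposition has width 1, which upper-bounds the treewidth. Any graph with an edge has treewidth ≥ 1, and G has the edge c–f. The upper and lower bounds meet at 1, so that is the treewidth.

1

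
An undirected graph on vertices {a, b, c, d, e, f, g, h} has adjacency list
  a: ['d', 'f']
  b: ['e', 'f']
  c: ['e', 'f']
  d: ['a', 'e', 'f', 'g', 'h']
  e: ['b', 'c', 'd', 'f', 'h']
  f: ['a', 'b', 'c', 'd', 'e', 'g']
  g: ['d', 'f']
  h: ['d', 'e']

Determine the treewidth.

2

A width-2 tree decomposition is:
Bags: B1 = {c, e, f}  B2 = {d, e, f}  B3 = {a, d, f}  B4 = {d, e, h}  B5 = {d, f, g}  B6 = {b, e, f}
Tree: B1–B2, B2–B3, B2–B4, B2–B5, B2–B6
The largest bag has 3 vertices, giving width 2; this decomposition certifies tw(G) ≤ 2. For the lower bound, the 3 vertices {d, e, h} are pairwise adjacent, and any tree decomposition puts a clique entirely inside one bag — forcing width ≥ 2. Hence tw(G) = 2 exactly.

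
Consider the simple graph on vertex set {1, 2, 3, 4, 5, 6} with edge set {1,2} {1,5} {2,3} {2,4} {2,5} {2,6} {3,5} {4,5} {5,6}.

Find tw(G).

A width-2 tree decomposition is:
Bags: B1 = {2, 5, 6}  B2 = {1, 2, 5}  B3 = {2, 3, 5}  B4 = {2, 4, 5}
Tree: B1–B2, B1–B3, B1–B4
The largest bag has 3 vertices, giving width 2; this decomposition certifies tw(G) ≤ 2. Conversely, {1, 2, 5} is a clique of size 3, and the vertices of any clique must share a bag in every tree decomposition; so some bag has ≥ 3 vertices and tw(G) ≥ 2. The upper and lower bounds meet at 2, so that is the treewidth.

2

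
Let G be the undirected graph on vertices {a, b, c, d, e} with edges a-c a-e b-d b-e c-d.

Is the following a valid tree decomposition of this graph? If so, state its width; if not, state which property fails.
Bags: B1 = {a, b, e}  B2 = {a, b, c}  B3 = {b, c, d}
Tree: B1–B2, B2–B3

Yes; width 2.

Every vertex of G appears in some bag (union = {a, b, c, d, e}); every edge is covered by a bag; and for each vertex v the set of bags containing v is connected in the bag tree. The decomposition is therefore valid. The largest bag has 3 vertices, so the width is 2.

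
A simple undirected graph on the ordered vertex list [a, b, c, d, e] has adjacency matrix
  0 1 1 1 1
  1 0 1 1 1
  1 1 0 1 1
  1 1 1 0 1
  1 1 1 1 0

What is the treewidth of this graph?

A width-4 tree decomposition is:
Bags: B1 = {a, b, c, d, e}
Tree: (single bag)
With just one bag of size 5, the width is 5 − 1 = 4, so tw(G) ≤ 4. Conversely, {a, b, c, d, e} is a clique of size 5, and the vertices of any clique must share a bag in every tree decomposition; so some bag has ≥ 5 vertices and tw(G) ≥ 4. The upper and lower bounds meet at 4, so that is the treewidth.

4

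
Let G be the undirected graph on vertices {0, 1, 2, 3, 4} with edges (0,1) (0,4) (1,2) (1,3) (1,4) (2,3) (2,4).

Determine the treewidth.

2

A width-2 tree decomposition is:
Bags: B1 = {1, 2, 4}  B2 = {0, 1, 4}  B3 = {1, 2, 3}
Tree: B1–B2, B1–B3
The largest bag has 3 vertices, giving width 2; this decomposition certifies tw(G) ≤ 2. Conversely, {0, 1, 4} is a clique of size 3, and the vertices of any clique must share a bag in every tree decomposition; so some bag has ≥ 3 vertices and tw(G) ≥ 2. Combining the bounds, tw(G) = 2.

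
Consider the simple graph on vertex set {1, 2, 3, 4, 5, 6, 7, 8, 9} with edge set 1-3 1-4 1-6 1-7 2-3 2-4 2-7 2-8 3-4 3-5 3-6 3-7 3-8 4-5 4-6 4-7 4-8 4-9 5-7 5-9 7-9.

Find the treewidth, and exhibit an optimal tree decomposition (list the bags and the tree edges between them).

Treewidth 3.
One optimal decomposition is:
Bags: B1 = {3, 4, 5, 7}  B2 = {2, 3, 4, 7}  B3 = {4, 5, 7, 9}  B4 = {2, 3, 4, 8}  B5 = {1, 3, 4, 7}  B6 = {1, 3, 4, 6}
Tree: B1–B2, B1–B3, B2–B4, B1–B5, B5–B6

Every bag has size at most 4, so the width is 4 − 1 = 3 and tw(G) ≤ 3. Conversely, {4, 5, 7, 9} is a clique of size 4, and the vertices of any clique must share a bag in every tree decomposition; so some bag has ≥ 4 vertices and tw(G) ≥ 3. Hence tw(G) = 3 exactly.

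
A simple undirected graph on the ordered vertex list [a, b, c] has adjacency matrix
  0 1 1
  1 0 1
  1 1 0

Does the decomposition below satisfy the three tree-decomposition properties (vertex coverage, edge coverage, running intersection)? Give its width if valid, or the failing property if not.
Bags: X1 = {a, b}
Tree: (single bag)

A tree decomposition must satisfy three properties: every vertex lies in some bag; for every edge, both endpoints lie together in some bag; and for every vertex, the bags containing it form a connected subtree. Here vertex c appears in no bag, so the decomposition is invalid.

No — vertex c appears in no bag.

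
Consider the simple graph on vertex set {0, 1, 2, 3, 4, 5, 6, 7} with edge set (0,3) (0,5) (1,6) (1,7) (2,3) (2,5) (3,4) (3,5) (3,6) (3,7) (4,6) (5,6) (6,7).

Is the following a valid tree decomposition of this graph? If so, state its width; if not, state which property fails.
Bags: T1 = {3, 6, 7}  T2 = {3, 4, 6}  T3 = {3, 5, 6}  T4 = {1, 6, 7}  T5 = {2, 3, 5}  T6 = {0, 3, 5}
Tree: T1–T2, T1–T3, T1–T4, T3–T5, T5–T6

Yes; width 2.

Every vertex of G appears in some bag (union = {0, 1, 2, 3, 4, 5, 6, 7}); every edge is covered by a bag; and for each vertex v the set of bags containing v is connected in the bag tree. The decomposition is therefore valid. The largest bag has 3 vertices, so the width is 2.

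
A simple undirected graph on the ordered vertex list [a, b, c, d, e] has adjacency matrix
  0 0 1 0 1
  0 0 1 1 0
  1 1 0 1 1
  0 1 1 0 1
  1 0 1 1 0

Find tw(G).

A width-2 tree decomposition is:
Bags: B1 = {b, c, d}  B2 = {c, d, e}  B3 = {a, c, e}
Tree: B1–B2, B2–B3
Every bag has size at most 3, so the width is 3 − 1 = 2 and tw(G) ≤ 2. On the other hand G contains the 3-clique {c, d, e}. A clique must lie in a single bag of any decomposition, so no decomposition can have width below 2. The upper and lower bounds meet at 2, so that is the treewidth.

2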